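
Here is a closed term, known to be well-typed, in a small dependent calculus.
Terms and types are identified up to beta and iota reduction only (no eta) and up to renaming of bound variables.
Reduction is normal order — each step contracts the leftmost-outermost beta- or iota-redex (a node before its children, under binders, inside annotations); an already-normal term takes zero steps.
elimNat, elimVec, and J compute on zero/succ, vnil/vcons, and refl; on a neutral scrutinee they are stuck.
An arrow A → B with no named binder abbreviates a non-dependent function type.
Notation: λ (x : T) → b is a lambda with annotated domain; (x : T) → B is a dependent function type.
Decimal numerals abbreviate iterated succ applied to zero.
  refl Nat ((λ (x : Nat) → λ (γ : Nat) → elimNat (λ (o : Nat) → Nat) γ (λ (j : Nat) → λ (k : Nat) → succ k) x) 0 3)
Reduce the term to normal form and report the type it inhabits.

reduced normal form:
  refl Nat 3
type:
  Eq Nat 3 3


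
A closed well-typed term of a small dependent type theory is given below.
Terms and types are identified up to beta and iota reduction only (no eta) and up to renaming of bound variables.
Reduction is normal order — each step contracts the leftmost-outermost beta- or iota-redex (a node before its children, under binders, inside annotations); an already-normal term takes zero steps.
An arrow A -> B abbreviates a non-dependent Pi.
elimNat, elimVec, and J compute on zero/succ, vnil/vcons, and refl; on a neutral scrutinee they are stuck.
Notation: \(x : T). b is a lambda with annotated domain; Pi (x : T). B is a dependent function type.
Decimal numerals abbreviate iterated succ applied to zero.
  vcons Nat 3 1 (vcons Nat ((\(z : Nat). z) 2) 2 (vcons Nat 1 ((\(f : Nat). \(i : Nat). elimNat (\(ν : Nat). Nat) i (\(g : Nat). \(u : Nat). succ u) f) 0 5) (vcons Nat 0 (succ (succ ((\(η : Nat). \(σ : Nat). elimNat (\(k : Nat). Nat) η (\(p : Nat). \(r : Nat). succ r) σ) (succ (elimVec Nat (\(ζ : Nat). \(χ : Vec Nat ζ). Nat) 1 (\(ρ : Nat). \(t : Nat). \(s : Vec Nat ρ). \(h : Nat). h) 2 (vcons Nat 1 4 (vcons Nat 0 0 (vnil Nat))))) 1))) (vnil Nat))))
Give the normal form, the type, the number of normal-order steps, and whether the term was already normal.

resulting normal form:
  vcons Nat 3 1 (vcons Nat 2 2 (vcons Nat 1 5 (vcons Nat 0 5 (vnil Nat))))
inferred type:
  Vec Nat 4
normal-order step count: 21
already normal: no
first contracted redex: a beta-redex


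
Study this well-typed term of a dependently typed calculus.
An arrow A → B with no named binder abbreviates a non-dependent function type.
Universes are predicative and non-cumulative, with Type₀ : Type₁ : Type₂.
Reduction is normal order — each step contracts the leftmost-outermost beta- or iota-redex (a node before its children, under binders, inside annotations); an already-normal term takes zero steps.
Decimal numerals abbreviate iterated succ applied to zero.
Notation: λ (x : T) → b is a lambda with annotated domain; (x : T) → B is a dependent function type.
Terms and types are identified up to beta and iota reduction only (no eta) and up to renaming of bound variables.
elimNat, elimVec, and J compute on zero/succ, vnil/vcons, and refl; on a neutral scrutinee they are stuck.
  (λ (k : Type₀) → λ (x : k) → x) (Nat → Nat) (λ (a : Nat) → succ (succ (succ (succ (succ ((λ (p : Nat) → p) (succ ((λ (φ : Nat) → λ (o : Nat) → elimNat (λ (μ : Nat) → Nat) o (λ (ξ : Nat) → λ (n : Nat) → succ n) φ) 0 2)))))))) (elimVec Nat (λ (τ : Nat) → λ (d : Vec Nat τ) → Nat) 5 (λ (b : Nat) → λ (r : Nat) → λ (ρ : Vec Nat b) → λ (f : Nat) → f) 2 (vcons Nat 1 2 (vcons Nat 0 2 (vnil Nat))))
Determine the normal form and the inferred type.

resulting normal form:
  8
type:
  Nat
observation: 7 normal-order steps normalize the term, beginning with a beta-redex.


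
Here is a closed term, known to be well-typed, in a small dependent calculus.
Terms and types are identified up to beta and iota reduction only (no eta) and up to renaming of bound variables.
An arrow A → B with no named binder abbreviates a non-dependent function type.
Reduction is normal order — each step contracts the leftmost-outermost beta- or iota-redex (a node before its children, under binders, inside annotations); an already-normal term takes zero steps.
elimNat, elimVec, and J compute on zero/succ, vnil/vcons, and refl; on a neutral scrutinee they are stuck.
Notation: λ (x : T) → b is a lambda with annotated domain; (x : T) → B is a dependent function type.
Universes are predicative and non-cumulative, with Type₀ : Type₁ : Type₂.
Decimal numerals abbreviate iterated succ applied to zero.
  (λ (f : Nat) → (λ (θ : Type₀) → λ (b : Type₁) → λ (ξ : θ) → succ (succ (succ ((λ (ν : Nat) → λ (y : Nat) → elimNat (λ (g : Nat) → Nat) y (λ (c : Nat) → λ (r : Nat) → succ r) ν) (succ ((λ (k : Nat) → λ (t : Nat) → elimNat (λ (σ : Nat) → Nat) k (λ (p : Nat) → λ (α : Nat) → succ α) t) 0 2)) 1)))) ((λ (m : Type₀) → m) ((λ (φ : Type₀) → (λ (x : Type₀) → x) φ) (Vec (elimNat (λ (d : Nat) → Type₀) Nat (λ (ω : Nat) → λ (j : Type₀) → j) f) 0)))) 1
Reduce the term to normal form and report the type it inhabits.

normal form:
  λ (f : Type₁) → λ (θ : Vec Nat 0) → 7
the term's type:
  Type₁ → Vec Nat 0 → Nat
observation: the term reaches its normal form after 30 normal-order steps.


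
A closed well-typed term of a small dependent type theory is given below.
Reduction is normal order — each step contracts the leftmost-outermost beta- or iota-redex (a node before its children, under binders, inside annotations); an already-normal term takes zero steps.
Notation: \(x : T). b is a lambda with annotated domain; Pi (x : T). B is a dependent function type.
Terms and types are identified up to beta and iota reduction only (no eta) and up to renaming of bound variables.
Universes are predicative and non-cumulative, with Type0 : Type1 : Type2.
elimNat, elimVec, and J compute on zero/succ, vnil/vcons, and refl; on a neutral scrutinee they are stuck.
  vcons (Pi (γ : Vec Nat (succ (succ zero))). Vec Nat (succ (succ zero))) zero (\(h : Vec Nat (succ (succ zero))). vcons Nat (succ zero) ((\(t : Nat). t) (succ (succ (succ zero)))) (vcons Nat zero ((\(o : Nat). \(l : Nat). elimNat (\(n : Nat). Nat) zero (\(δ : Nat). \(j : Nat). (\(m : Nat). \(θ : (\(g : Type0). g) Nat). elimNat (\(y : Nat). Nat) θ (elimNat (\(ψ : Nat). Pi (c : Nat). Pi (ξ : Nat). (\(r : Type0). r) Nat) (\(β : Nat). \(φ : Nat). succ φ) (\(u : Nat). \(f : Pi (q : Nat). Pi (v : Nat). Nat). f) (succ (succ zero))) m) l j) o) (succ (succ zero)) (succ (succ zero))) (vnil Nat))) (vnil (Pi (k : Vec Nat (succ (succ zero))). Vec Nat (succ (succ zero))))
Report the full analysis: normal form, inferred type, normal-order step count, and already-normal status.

reduced normal form:
  vcons (Pi (γ : Vec Nat (succ (succ zero))). Vec Nat (succ (succ zero))) zero (\(h : Vec Nat (succ (succ zero))). vcons Nat (succ zero) (succ (succ (succ zero))) (vcons Nat zero (succ (succ (succ (succ zero)))) (vnil Nat))) (vnil (Pi (t : Vec Nat (succ (succ zero))). Vec Nat (succ (succ zero))))
the term's type:
  Vec (Pi (γ : Vec Nat (succ (succ zero))). Vec Nat (succ (succ zero))) (succ zero)
steps to reach normal form (normal order): 56
started in normal form: no
first redex: a beta-redex


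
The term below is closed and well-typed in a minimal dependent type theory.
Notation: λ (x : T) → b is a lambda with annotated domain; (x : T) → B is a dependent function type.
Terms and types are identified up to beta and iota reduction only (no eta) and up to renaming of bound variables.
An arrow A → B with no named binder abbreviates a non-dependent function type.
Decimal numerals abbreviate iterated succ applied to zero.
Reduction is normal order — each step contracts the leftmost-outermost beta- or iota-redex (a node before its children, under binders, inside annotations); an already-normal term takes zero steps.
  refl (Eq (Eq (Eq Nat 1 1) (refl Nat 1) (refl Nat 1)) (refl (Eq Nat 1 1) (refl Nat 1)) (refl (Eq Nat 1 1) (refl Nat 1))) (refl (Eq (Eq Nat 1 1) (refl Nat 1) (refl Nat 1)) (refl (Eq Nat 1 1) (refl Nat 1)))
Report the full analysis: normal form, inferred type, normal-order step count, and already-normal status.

resulting normal form:
  refl (Eq (Eq (Eq Nat 1 1) (refl Nat 1) (refl Nat 1)) (refl (Eq Nat 1 1) (refl Nat 1)) (refl (Eq Nat 1 1) (refl Nat 1))) (refl (Eq (Eq Nat 1 1) (refl Nat 1) (refl Nat 1)) (refl (Eq Nat 1 1) (refl Nat 1)))
the term's type:
  Eq (Eq (Eq (Eq Nat 1 1) (refl Nat 1) (refl Nat 1)) (refl (Eq Nat 1 1) (refl Nat 1)) (refl (Eq Nat 1 1) (refl Nat 1))) (refl (Eq (Eq Nat 1 1) (refl Nat 1) (refl Nat 1)) (refl (Eq Nat 1 1) (refl Nat 1))) (refl (Eq (Eq Nat 1 1) (refl Nat 1) (refl Nat 1)) (refl (Eq Nat 1 1) (refl Nat 1)))
normal-order step count: 0
term was already normal: yes


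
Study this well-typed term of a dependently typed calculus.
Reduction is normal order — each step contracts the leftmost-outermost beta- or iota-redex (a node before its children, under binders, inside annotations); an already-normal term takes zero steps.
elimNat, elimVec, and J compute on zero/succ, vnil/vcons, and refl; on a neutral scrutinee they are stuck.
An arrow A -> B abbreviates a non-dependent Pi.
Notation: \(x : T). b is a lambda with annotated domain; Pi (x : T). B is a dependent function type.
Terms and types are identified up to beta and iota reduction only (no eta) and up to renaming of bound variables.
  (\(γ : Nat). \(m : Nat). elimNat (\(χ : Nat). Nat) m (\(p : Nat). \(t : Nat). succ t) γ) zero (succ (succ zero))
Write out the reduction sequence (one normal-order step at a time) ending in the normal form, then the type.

normal-order reduction:
  (\(γ : Nat). \(m : Nat). elimNat (\(χ : Nat). Nat) m (\(p : Nat). \(t : Nat). succ t) γ) zero (succ (succ zero))
  ~> (\(γ : Nat). elimNat (\(m : Nat). Nat) γ (\(χ : Nat). \(p : Nat). succ p) zero) (succ (succ zero))
  ~> elimNat (\(γ : Nat). Nat) (succ (succ zero)) (\(m : Nat). \(χ : Nat). succ χ) zero
  ~> succ (succ zero)
type:
  Nat


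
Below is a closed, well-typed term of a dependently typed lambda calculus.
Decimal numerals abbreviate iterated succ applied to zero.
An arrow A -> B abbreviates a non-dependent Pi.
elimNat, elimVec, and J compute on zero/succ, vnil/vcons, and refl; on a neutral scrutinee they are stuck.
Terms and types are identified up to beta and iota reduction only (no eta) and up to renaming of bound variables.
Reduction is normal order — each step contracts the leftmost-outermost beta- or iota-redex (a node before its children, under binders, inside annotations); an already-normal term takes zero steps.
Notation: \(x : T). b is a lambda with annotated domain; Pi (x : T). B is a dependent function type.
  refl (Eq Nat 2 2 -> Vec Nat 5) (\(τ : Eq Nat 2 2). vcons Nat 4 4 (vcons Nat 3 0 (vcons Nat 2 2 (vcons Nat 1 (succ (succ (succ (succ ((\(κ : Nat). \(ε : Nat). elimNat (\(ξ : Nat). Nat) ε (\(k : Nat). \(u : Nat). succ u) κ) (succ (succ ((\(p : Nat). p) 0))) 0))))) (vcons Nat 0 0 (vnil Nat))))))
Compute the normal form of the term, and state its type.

reduced normal form:
  refl (Eq Nat 2 2 -> Vec Nat 5) (\(τ : Eq Nat 2 2). vcons Nat 4 4 (vcons Nat 3 0 (vcons Nat 2 2 (vcons Nat 1 6 (vcons Nat 0 0 (vnil Nat))))))
inferred type:
  Eq (Eq Nat 2 2 -> Vec Nat 5) (\(τ : Eq Nat 2 2). vcons Nat 4 4 (vcons Nat 3 0 (vcons Nat 2 2 (vcons Nat 1 6 (vcons Nat 0 0 (vnil Nat)))))) (\(κ : Eq Nat 2 2). vcons Nat 4 4 (vcons Nat 3 0 (vcons Nat 2 2 (vcons Nat 1 6 (vcons Nat 0 0 (vnil Nat))))))
observation: reduction starts at a beta-redex, and 10 normal-order steps reach the normal form.


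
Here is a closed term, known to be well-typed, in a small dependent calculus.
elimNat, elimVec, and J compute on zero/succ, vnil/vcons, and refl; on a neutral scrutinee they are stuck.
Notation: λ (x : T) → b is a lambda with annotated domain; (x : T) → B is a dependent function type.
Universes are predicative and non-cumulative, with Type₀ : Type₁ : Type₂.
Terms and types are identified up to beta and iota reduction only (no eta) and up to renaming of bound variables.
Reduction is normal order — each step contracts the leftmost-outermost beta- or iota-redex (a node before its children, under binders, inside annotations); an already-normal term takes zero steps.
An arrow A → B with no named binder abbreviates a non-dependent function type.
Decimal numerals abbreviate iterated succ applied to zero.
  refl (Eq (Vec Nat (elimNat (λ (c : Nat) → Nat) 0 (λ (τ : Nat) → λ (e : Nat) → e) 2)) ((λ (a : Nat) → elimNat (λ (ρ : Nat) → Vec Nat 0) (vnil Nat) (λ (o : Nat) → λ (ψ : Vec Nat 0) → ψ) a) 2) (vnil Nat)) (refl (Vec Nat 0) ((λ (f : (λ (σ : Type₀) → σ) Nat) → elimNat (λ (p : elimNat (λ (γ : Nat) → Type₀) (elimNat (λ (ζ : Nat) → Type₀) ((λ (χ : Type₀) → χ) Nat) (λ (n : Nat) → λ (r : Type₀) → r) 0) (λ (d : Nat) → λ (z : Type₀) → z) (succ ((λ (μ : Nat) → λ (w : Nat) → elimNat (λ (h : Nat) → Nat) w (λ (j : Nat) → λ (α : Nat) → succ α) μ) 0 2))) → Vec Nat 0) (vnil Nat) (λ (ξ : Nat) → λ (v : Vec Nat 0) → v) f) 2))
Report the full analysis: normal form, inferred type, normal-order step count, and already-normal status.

reduced normal form:
  refl (Eq (Vec Nat 0) (vnil Nat) (vnil Nat)) (refl (Vec Nat 0) (vnil Nat))
inferred type:
  Eq (Eq (Vec Nat 0) (vnil Nat) (vnil Nat)) (refl (Vec Nat 0) (vnil Nat)) (refl (Vec Nat 0) (vnil Nat))
reduction steps (normal order): 23
already normal: no
first contracted redex: an elimNat iota-redex


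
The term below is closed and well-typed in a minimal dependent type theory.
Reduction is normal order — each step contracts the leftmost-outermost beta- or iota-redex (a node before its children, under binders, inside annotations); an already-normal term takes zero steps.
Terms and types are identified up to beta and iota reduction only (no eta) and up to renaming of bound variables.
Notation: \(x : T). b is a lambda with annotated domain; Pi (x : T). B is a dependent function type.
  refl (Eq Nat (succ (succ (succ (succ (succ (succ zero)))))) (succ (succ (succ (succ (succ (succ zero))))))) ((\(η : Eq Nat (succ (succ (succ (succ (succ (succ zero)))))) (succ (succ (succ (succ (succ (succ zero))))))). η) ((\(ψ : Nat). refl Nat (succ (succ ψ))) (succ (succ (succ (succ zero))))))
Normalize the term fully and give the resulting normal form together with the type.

normal form:
  refl (Eq Nat (succ (succ (succ (succ (succ (succ zero)))))) (succ (succ (succ (succ (succ (succ zero))))))) (refl Nat (succ (succ (succ (succ (succ (succ zero)))))))
type:
  Eq (Eq Nat (succ (succ (succ (succ (succ (succ zero)))))) (succ (succ (succ (succ (succ (succ zero))))))) (refl Nat (succ (succ (succ (succ (succ (succ zero))))))) (refl Nat (succ (succ (succ (succ (succ (succ zero)))))))


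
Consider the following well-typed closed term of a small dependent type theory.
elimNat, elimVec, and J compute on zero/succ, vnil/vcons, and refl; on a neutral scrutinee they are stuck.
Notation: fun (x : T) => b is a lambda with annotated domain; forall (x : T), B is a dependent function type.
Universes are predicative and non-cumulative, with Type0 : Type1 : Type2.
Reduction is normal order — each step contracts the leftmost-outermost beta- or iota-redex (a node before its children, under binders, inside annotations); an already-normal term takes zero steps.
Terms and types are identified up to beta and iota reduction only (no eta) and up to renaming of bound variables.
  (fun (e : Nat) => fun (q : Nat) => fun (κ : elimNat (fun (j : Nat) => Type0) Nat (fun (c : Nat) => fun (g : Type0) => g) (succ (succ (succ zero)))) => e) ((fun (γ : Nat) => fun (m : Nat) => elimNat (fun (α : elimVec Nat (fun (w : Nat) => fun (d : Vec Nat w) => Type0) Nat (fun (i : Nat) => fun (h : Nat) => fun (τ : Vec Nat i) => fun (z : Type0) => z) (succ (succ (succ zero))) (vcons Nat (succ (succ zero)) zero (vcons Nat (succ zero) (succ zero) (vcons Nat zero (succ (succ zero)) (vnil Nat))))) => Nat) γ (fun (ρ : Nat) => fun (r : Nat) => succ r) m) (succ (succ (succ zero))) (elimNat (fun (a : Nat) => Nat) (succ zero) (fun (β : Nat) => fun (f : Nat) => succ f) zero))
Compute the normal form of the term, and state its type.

reduced normal form:
  fun (e : Nat) => fun (q : Nat) => succ (succ (succ (succ zero)))
type:
  forall (e : Nat), forall (q : Nat), Nat
observation: 34 normal-order steps separate the term from its normal form.


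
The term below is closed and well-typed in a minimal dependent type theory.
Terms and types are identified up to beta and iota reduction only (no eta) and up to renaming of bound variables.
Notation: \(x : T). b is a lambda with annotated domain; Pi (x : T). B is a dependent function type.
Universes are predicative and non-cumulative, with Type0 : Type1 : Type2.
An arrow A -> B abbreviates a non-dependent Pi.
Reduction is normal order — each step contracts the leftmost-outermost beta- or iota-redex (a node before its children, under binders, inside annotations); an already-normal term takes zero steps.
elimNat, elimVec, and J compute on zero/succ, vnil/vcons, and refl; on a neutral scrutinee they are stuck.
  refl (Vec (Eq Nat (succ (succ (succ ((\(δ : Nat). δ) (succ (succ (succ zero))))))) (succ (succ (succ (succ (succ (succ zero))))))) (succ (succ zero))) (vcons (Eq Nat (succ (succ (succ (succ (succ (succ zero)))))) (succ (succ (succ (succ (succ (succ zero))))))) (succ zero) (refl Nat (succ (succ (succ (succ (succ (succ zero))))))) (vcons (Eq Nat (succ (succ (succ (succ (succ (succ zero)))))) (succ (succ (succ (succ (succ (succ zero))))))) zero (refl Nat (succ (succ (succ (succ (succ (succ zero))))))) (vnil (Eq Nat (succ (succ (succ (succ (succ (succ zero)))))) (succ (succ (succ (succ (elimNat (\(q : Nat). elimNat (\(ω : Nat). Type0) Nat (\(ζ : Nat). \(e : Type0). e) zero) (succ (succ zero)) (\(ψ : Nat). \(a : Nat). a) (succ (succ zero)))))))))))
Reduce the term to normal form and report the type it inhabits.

reduced normal form:
  refl (Vec (Eq Nat (succ (succ (succ (succ (succ (succ zero)))))) (succ (succ (succ (succ (succ (succ zero))))))) (succ (succ zero))) (vcons (Eq Nat (succ (succ (succ (succ (succ (succ zero)))))) (succ (succ (succ (succ (succ (succ zero))))))) (succ zero) (refl Nat (succ (succ (succ (succ (succ (succ zero))))))) (vcons (Eq Nat (succ (succ (succ (succ (succ (succ zero)))))) (succ (succ (succ (succ (succ (succ zero))))))) zero (refl Nat (succ (succ (succ (succ (succ (succ zero))))))) (vnil (Eq Nat (succ (succ (succ (succ (succ (succ zero)))))) (succ (succ (succ (succ (succ (succ zero))))))))))
the term's type:
  Eq (Vec (Eq Nat (succ (succ (succ (succ (succ (succ zero)))))) (succ (succ (succ (succ (succ (succ zero))))))) (succ (succ zero))) (vcons (Eq Nat (succ (succ (succ (succ (succ (succ zero)))))) (succ (succ (succ (succ (succ (succ zero))))))) (succ zero) (refl Nat (succ (succ (succ (succ (succ (succ zero))))))) (vcons (Eq Nat (succ (succ (succ (succ (succ (succ zero)))))) (succ (succ (succ (succ (succ (succ zero))))))) zero (refl Nat (succ (succ (succ (succ (succ (succ zero))))))) (vnil (Eq Nat (succ (succ (succ (succ (succ (succ zero)))))) (succ (succ (succ (succ (succ (succ zero)))))))))) (vcons (Eq Nat (succ (succ (succ (succ (succ (succ zero)))))) (succ (succ (succ (succ (succ (succ zero))))))) (succ zero) (refl Nat (succ (succ (succ (succ (succ (succ zero))))))) (vcons (Eq Nat (succ (succ (succ (succ (succ (succ zero)))))) (succ (succ (succ (succ (succ (succ zero))))))) zero (refl Nat (succ (succ (succ (succ (succ (succ zero))))))) (vnil (Eq Nat (succ (succ (succ (succ (succ (succ zero)))))) (succ (succ (succ (succ (succ (succ zero))))))))))


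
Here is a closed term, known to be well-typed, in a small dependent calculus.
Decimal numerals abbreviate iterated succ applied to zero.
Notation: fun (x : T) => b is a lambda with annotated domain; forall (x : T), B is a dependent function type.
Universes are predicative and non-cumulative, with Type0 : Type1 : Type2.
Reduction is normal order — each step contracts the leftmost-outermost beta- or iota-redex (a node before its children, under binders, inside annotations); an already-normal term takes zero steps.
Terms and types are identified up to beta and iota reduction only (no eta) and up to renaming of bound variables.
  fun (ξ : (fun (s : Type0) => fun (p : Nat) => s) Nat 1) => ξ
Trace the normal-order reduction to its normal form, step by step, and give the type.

normal-order reduction:
  fun (ξ : (fun (s : Type0) => fun (p : Nat) => s) Nat 1) => ξ
  ~> fun (ξ : (fun (s : Nat) => Nat) 1) => ξ
  ~> fun (ξ : Nat) => ξ
inferred type:
  forall (ξ : Nat), Nat


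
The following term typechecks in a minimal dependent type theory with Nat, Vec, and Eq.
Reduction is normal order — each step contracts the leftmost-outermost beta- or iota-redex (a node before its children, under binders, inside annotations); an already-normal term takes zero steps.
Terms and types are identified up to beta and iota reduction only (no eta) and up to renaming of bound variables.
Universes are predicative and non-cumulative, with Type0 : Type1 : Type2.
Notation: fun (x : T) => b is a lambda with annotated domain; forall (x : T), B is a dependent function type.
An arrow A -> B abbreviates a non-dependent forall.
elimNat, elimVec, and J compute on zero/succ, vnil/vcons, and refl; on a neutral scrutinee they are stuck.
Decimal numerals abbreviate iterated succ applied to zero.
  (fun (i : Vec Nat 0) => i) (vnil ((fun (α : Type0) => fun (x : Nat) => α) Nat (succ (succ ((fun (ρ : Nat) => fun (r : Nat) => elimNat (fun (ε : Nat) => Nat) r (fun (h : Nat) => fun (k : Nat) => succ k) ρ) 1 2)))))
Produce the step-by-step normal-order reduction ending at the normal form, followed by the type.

normal-order reduction sequence:
  (fun (i : Vec Nat 0) => i) (vnil ((fun (α : Type0) => fun (x : Nat) => α) Nat (succ (succ ((fun (ρ : Nat) => fun (r : Nat) => elimNat (fun (ε : Nat) => Nat) r (fun (h : Nat) => fun (k : Nat) => succ k) ρ) 1 2)))))
  ~> vnil ((fun (i : Type0) => fun (α : Nat) => i) Nat (succ (succ ((fun (x : Nat) => fun (ρ : Nat) => elimNat (fun (r : Nat) => Nat) ρ (fun (ε : Nat) => fun (h : Nat) => succ h) x) 1 2))))
  ~> vnil ((fun (i : Nat) => Nat) (succ (succ ((fun (α : Nat) => fun (x : Nat) => elimNat (fun (ρ : Nat) => Nat) x (fun (r : Nat) => fun (ε : Nat) => succ ε) α) 1 2))))
  ~> vnil Nat
type:
  Vec Nat 0


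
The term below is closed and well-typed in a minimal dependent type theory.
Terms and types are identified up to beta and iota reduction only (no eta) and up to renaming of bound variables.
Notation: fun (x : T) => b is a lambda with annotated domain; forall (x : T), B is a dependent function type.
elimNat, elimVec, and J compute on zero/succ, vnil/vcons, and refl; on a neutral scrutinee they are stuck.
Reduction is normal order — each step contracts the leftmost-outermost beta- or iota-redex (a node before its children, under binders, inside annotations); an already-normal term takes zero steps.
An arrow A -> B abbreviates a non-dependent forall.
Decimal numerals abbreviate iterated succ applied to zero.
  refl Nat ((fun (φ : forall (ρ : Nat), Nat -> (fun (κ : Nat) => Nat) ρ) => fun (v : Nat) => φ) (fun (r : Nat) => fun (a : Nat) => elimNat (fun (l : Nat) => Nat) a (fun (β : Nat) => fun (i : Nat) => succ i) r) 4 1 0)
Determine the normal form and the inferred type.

resulting normal form:
  refl Nat 1
type:
  Eq Nat 1 1
observation: reduction starts at a beta-redex, and 8 normal-order steps reach the normal form.


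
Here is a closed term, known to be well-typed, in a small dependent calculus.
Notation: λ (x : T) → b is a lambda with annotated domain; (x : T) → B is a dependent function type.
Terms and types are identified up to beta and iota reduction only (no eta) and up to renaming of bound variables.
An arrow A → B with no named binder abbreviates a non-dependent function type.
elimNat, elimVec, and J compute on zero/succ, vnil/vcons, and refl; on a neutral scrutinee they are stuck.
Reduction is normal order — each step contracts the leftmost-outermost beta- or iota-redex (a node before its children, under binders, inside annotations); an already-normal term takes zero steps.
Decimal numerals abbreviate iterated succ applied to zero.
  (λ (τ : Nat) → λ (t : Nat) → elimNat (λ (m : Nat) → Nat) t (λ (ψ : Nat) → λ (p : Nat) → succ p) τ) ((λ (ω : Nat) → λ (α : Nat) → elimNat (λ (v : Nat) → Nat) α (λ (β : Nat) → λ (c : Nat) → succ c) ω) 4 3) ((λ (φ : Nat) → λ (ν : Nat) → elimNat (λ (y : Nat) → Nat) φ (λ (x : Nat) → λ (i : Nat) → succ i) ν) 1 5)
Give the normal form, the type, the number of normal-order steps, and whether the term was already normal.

reduced normal form:
  13
type:
  Nat
reduction steps (normal order): 57
started in normal form: no
first contracted redex: a beta-redex


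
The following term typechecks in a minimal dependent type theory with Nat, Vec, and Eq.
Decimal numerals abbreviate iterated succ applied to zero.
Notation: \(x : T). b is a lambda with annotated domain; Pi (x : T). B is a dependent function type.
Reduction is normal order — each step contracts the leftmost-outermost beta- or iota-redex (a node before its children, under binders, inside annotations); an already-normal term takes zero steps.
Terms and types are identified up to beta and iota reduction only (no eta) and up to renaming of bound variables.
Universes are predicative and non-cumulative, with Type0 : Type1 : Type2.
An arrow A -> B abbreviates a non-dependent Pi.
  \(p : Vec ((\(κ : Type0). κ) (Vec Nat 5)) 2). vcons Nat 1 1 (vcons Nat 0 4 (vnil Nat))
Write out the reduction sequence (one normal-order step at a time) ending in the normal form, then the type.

reduction (normal order):
  \(p : Vec ((\(κ : Type0). κ) (Vec Nat 5)) 2). vcons Nat 1 1 (vcons Nat 0 4 (vnil Nat))
  ~> \(p : Vec (Vec Nat 5) 2). vcons Nat 1 1 (vcons Nat 0 4 (vnil Nat))
type:
  Vec (Vec Nat 5) 2 -> Vec Nat 2


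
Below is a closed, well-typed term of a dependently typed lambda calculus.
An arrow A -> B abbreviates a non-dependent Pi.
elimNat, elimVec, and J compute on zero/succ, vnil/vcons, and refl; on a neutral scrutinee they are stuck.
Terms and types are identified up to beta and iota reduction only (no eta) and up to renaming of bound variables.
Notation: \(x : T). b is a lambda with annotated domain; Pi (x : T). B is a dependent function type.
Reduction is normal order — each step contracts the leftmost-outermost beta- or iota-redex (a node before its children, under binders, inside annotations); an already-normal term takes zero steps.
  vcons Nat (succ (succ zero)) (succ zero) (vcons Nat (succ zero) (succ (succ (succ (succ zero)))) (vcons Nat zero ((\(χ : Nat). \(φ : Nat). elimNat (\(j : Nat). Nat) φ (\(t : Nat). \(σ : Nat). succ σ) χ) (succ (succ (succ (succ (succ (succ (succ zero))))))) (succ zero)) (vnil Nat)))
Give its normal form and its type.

normal form:
  vcons Nat (succ (succ zero)) (succ zero) (vcons Nat (succ zero) (succ (succ (succ (succ zero)))) (vcons Nat zero (succ (succ (succ (succ (succ (succ (succ (succ zero)))))))) (vnil Nat)))
type:
  Vec Nat (succ (succ (succ zero)))
observation: the first redex contracted is a beta-redex; the normal form is reached in 24 normal-order steps.


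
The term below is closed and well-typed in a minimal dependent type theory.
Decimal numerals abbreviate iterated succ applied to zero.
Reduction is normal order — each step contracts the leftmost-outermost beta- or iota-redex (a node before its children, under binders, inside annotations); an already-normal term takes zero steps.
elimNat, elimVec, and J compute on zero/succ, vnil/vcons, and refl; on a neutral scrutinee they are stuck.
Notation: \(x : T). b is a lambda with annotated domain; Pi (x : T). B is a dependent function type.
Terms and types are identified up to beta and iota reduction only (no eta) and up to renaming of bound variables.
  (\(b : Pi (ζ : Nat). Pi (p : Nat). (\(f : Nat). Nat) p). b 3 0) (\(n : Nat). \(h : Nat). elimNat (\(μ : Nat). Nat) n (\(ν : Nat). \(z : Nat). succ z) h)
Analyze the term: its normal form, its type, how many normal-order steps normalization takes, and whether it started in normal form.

normal form:
  3
the term's type:
  Nat
steps to reach normal form (normal order): 4
started in normal form: no
first contracted redex: a beta-redex


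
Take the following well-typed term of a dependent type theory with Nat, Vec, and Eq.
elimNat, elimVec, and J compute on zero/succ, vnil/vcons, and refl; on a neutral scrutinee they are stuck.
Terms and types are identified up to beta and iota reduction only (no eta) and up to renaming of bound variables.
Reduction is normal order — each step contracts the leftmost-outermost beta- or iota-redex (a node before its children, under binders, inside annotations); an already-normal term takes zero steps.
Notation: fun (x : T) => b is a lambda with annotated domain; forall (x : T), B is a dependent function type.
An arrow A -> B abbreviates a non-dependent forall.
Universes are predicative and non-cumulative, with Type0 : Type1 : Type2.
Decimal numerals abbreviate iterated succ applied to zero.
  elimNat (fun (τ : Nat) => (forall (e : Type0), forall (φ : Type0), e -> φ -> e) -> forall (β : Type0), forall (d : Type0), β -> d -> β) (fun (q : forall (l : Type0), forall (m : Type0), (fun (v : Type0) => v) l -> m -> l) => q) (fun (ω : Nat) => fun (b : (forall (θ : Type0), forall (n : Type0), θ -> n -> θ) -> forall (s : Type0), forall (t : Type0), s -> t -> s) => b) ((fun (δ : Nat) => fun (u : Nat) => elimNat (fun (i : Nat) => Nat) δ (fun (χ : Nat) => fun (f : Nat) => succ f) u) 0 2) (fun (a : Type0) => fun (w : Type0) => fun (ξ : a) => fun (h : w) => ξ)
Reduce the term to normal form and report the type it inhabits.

normal form:
  fun (τ : Type0) => fun (e : Type0) => fun (φ : τ) => fun (β : e) => φ
the term's type:
  forall (τ : Type0), forall (e : Type0), τ -> e -> τ


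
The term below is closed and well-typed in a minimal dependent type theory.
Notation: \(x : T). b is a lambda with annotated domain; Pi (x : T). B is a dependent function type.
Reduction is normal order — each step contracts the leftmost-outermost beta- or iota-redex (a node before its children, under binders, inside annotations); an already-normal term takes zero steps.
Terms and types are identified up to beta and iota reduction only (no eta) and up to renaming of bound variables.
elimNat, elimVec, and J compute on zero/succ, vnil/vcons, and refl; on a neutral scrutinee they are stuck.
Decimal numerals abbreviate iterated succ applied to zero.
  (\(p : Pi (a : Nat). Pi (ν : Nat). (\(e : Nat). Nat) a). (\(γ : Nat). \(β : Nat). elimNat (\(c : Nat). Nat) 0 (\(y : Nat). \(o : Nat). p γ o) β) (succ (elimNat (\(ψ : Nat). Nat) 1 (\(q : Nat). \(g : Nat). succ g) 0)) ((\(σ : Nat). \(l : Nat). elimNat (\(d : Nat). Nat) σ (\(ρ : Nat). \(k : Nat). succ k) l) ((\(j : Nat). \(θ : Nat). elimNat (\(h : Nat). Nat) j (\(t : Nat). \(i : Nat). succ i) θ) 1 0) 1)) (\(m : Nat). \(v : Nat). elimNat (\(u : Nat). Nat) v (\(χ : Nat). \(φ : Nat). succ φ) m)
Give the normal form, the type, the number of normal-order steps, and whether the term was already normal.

normal form:
  4
type:
  Nat
normal-order step count: 29
already normal: no
first contracted redex: a beta-redex


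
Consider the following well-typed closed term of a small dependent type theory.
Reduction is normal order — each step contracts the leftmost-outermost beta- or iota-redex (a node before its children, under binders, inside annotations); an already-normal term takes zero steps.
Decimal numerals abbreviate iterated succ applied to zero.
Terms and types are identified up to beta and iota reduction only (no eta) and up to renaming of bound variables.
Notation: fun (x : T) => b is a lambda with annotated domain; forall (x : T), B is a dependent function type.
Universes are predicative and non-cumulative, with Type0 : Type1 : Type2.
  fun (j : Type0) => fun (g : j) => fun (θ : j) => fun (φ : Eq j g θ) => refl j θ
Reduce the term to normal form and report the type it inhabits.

reduced normal form:
  fun (j : Type0) => fun (g : j) => fun (θ : j) => fun (φ : Eq j g θ) => refl j θ
type:
  forall (j : Type0), forall (g : j), forall (θ : j), forall (φ : Eq j g θ), Eq j θ θ
observation: no redex remains anywhere in the term; it is its own normal form.


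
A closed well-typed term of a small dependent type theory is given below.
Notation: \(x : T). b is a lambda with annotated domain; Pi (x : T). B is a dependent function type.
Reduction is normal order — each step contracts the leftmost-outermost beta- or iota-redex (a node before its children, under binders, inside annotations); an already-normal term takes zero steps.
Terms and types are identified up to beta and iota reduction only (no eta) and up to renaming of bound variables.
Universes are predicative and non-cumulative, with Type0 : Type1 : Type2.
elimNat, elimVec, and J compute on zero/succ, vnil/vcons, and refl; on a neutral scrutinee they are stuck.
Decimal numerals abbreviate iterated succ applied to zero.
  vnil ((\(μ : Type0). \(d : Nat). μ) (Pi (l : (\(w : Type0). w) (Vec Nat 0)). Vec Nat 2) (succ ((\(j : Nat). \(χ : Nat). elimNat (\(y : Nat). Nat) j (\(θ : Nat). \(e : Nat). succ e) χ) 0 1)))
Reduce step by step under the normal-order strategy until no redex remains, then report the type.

normal-order reduction sequence:
  vnil ((\(μ : Type0). \(d : Nat). μ) (Pi (l : (\(w : Type0). w) (Vec Nat 0)). Vec Nat 2) (succ ((\(j : Nat). \(χ : Nat). elimNat (\(y : Nat). Nat) j (\(θ : Nat). \(e : Nat). succ e) χ) 0 1)))
  ~> vnil ((\(μ : Nat). Pi (d : (\(l : Type0). l) (Vec Nat 0)). Vec Nat 2) (succ ((\(w : Nat). \(j : Nat). elimNat (\(χ : Nat). Nat) w (\(y : Nat). \(θ : Nat). succ θ) j) 0 1)))
  ~> vnil (Pi (μ : (\(d : Type0). d) (Vec Nat 0)). Vec Nat 2)
  ~> vnil (Pi (μ : Vec Nat 0). Vec Nat 2)
the term's type:
  Vec (Pi (μ : Vec Nat 0). Vec Nat 2) 0


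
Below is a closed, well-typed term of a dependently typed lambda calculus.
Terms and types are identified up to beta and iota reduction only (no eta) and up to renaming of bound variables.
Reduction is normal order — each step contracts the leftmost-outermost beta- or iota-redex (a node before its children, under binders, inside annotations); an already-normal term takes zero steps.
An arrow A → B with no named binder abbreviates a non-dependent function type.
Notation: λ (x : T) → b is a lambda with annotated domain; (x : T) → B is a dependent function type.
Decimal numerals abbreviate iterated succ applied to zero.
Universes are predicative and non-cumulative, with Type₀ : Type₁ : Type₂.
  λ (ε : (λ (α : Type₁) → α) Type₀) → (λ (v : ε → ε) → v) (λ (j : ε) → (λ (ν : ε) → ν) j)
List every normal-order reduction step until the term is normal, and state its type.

normal-order reduction sequence:
  λ (ε : (λ (α : Type₁) → α) Type₀) → (λ (v : ε → ε) → v) (λ (j : ε) → (λ (ν : ε) → ν) j)
  ~> λ (ε : Type₀) → (λ (α : ε → ε) → α) (λ (v : ε) → (λ (j : ε) → j) v)
  ~> λ (ε : Type₀) → λ (α : ε) → (λ (v : ε) → v) α
  ~> λ (ε : Type₀) → λ (α : ε) → α
type:
  (ε : Type₀) → ε → ε


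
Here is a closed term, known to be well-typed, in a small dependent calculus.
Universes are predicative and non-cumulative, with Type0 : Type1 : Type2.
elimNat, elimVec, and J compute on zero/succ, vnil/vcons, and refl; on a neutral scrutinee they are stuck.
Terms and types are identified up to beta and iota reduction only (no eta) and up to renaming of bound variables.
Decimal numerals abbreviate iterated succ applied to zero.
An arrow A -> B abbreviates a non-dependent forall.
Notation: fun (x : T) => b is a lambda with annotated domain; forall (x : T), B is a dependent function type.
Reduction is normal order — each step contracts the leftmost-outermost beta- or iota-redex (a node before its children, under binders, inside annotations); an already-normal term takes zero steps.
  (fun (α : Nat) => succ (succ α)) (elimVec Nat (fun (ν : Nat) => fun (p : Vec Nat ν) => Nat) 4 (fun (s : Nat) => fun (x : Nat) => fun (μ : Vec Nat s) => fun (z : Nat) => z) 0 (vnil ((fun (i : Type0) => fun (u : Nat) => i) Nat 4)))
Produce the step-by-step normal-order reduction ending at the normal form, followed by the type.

normal-order reduction:
  (fun (α : Nat) => succ (succ α)) (elimVec Nat (fun (ν : Nat) => fun (p : Vec Nat ν) => Nat) 4 (fun (s : Nat) => fun (x : Nat) => fun (μ : Vec Nat s) => fun (z : Nat) => z) 0 (vnil ((fun (i : Type0) => fun (u : Nat) => i) Nat 4)))
  ~> succ (succ (elimVec Nat (fun (α : Nat) => fun (ν : Vec Nat α) => Nat) 4 (fun (p : Nat) => fun (s : Nat) => fun (x : Vec Nat p) => fun (μ : Nat) => μ) 0 (vnil ((fun (z : Type0) => fun (i : Nat) => z) Nat 4))))
  ~> 6
inferred type:
  Nat


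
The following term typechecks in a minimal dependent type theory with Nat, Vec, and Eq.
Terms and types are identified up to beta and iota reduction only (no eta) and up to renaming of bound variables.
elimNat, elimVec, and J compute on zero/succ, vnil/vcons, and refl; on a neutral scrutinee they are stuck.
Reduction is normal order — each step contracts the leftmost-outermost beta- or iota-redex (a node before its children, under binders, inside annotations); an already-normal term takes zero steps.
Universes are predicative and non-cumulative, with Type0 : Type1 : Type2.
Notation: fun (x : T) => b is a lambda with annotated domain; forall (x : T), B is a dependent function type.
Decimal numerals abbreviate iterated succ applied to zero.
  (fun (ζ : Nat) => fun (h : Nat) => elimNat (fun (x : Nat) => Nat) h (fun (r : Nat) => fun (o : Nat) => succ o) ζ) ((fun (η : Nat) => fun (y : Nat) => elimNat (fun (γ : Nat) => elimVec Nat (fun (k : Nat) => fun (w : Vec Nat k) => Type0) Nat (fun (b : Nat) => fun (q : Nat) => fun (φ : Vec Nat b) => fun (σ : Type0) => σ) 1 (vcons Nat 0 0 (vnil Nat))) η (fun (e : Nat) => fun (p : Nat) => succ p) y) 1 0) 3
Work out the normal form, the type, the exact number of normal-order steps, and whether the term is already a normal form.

normal form:
  4
type:
  Nat
reduction steps (normal order): 9
already normal: no
first redex: a beta-redex


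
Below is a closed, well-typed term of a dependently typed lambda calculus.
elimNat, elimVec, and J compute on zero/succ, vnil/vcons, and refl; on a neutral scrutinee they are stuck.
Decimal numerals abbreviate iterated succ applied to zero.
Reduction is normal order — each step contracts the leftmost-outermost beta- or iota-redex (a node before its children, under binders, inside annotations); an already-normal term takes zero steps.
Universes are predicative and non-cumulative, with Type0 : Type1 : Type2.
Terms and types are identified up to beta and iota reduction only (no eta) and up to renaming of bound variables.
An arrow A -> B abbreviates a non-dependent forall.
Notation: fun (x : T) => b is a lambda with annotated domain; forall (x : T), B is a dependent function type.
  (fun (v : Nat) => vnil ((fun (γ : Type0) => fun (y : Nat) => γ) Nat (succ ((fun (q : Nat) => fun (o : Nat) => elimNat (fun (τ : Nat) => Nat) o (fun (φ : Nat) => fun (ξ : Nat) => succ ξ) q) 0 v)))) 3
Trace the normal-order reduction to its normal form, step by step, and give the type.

normal-order reduction sequence:
  (fun (v : Nat) => vnil ((fun (γ : Type0) => fun (y : Nat) => γ) Nat (succ ((fun (q : Nat) => fun (o : Nat) => elimNat (fun (τ : Nat) => Nat) o (fun (φ : Nat) => fun (ξ : Nat) => succ ξ) q) 0 v)))) 3
  ~> vnil ((fun (v : Type0) => fun (γ : Nat) => v) Nat (succ ((fun (y : Nat) => fun (q : Nat) => elimNat (fun (o : Nat) => Nat) q (fun (τ : Nat) => fun (φ : Nat) => succ φ) y) 0 3)))
  ~> vnil ((fun (v : Nat) => Nat) (succ ((fun (γ : Nat) => fun (y : Nat) => elimNat (fun (q : Nat) => Nat) y (fun (o : Nat) => fun (τ : Nat) => succ τ) γ) 0 3)))
  ~> vnil Nat
type:
  Vec Nat 0
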